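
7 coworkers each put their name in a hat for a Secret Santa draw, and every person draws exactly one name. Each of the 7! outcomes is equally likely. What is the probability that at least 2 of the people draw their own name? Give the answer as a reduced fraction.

1331/5040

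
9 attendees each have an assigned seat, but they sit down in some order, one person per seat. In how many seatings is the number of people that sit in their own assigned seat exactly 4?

Choose which 4 of the 9 are fixed: C(9,4) = 126.
The remaining 5 must be deranged: !5 = 44.
Total: 126 × 44 = 5544.

5544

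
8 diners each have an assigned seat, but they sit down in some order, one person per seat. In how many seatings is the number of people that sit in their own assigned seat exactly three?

2464

Pick the 3 fixed positions: C(8,3) = 56 ways.
The other 5 form a derangement: !5 = 44.
Total: 56 × 44 = 2464.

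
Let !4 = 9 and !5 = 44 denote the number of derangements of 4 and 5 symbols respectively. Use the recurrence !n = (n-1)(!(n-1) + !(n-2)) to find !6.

265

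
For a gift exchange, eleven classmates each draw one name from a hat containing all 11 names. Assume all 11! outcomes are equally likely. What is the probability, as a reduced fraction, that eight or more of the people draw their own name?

193/19958400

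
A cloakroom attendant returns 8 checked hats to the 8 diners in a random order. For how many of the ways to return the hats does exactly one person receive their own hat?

14832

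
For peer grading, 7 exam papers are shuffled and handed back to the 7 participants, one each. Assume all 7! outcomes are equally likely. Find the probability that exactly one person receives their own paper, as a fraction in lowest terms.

Favorable outcomes: C(7,1)·!6 = 7·265 = 1855.
Total outcomes: 7! = 5040.
Probability = 1855/5040 = 53/144.

53/144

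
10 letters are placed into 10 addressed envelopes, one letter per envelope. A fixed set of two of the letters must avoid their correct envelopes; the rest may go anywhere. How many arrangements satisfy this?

Inclusion-exclusion on the 2 forbidden self-matches:
Σ_{j=0}^{2} (-1)^j C(2,j)(10-j)!
= C(2,0)·10! - C(2,1)·9! + C(2,2)·8!
= 3628800 - 725760 + 40320
= 2943360

2943360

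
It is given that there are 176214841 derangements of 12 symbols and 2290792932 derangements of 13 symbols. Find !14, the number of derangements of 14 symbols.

!14 = (14-1)·(!13 + !12) = 13·(2290792932 + 176214841) = 13·2467007773 = 32071101049.

32071101049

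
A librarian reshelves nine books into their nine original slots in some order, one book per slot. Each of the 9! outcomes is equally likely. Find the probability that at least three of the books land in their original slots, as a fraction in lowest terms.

Favorable outcomes: Σ_{i≥3} C(9,i)·!(9-i) = 84·265 + 126·44 + 126·9 + 84·2 + 36·1 + 9·0 + 1·1 = 29143.
Total outcomes: 9! = 362880.
Probability = 29143/362880 = 29143/362880.

29143/362880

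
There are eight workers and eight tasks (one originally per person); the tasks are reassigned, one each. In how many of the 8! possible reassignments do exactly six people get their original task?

28

Choose which 6 of the 8 are fixed: C(8,6) = 28.
The other 2 form a derangement: !2 = 1.
Total: 28 × 1 = 28.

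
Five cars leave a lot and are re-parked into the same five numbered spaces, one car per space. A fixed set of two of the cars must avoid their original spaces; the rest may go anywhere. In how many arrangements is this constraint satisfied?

Let A_j be the event that the j-th constrained one is fixed. By inclusion-exclusion over the 2 events:
Σ_{j=0}^{2} (-1)^j C(2,j)(5-j)!
= C(2,0)·5! - C(2,1)·4! + C(2,2)·3!
= 120 - 48 + 6
= 78

78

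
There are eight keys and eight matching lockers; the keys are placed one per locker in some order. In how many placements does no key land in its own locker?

Use !n = (n-1)(!(n-1) + !(n-2)).
!8 = 7·(1854 + 265) = 7·2119 = 14833

14833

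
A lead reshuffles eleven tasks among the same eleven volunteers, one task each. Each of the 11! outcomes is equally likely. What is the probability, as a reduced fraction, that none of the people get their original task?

1468457/3991680

Favorable outcomes: !11 = 14684570.
Total outcomes: 11! = 39916800.
Probability = 14684570/39916800 = 1468457/3991680.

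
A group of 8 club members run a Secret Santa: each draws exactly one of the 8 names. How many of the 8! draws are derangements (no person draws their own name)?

Use !n = (n-1)(!(n-1) + !(n-2)).
!8 = 7·(1854 + 265) = 7·2119 = 14833

14833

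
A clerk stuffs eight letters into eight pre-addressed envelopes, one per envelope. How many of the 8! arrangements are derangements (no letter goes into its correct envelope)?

14833

!8 is the nearest integer to 8!/e.
8! = 40320, and 40320/e ≈ 14832.90, so !8 = 14833.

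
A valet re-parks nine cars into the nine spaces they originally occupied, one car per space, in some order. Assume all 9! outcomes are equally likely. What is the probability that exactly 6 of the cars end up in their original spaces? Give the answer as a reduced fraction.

1/2160

Favorable outcomes: C(9,6)·!3 = 84·2 = 168.
Total outcomes: 9! = 362880.
Probability = 168/362880 = 1/2160.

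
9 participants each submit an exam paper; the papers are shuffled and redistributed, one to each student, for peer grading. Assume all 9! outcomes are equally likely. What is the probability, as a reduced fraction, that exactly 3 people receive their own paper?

53/864

Favorable outcomes: C(9,3)·!6 = 84·265 = 22260.
Total outcomes: 9! = 362880.
Probability = 22260/362880 = 53/864.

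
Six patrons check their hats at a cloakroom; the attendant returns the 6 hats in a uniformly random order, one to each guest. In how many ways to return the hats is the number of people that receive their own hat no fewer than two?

Sum C(6,i)·!(6-i) for i = 2..6:
  i=2: C(6,2)·!4 = 15·9 = 135
  i=3: C(6,3)·!3 = 20·2 = 40
  i=4: C(6,4)·!2 = 15·1 = 15
  i=5: C(6,5)·!1 = 6·0 = 0
  i=6: C(6,6)·!0 = 1·1 = 1
Total = 191.

191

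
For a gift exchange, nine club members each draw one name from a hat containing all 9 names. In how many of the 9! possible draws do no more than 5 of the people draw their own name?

362675

Sum C(9,i)·!(9-i) for i = 0..5:
  i=0: C(9,0)·!9 = 1·133496 = 133496
  i=1: C(9,1)·!8 = 9·14833 = 133497
  i=2: C(9,2)·!7 = 36·1854 = 66744
  i=3: C(9,3)·!6 = 84·265 = 22260
  i=4: C(9,4)·!5 = 126·44 = 5544
  i=5: C(9,5)·!4 = 126·9 = 1134
Total = 362675.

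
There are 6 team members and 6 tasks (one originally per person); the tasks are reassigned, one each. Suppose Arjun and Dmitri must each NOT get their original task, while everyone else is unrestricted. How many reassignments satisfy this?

504

Let A_j be the event that the j-th constrained one is fixed. By inclusion-exclusion over the 2 events:
Σ_{j=0}^{2} (-1)^j C(2,j)(6-j)!
= C(2,0)·6! - C(2,1)·5! + C(2,2)·4!
= 720 - 240 + 24
= 504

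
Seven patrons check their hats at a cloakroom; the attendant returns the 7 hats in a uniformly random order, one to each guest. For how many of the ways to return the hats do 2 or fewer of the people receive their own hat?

4633

Sum C(7,i)·!(7-i) for i = 0..2:
  i=0: C(7,0)·!7 = 1·1854 = 1854
  i=1: C(7,1)·!6 = 7·265 = 1855
  i=2: C(7,2)·!5 = 21·44 = 924
Total = 4633.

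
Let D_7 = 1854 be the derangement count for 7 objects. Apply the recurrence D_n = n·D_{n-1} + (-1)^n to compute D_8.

14833

D_8 = 8·1854 + 1 = 14833.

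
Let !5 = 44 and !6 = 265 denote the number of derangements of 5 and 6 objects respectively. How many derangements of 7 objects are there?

!7 = (7-1)·(!6 + !5) = 6·(265 + 44) = 6·309 = 1854.

1854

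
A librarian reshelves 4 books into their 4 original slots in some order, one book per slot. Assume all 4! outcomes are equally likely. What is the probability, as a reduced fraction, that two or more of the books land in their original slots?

7/24

Favorable outcomes: Σ_{i≥2} C(4,i)·!(4-i) = 6·1 + 4·0 + 1·1 = 7.
Total outcomes: 4! = 24.
Probability = 7/24 = 7/24.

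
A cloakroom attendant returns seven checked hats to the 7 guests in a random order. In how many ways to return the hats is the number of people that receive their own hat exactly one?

Choose which one of the 7 is fixed: C(7,1) = 7.
The other 6 form a derangement: !6 = 265.
Total: 7 × 265 = 1855.

1855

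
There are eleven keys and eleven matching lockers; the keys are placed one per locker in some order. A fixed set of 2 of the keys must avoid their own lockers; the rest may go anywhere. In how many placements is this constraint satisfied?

Let A_j be the event that the j-th constrained one is fixed. By inclusion-exclusion over the 2 events:
Σ_{j=0}^{2} (-1)^j C(2,j)(11-j)!
= C(2,0)·11! - C(2,1)·10! + C(2,2)·9!
= 39916800 - 7257600 + 362880
= 33022080

33022080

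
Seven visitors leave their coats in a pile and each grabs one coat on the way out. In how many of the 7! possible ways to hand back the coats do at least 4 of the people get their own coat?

Sum C(7,i)·!(7-i) for i = 4..7:
  i=4: C(7,4)·!3 = 35·2 = 70
  i=5: C(7,5)·!2 = 21·1 = 21
  i=6: C(7,6)·!1 = 7·0 = 0
  i=7: C(7,7)·!0 = 1·1 = 1
Total = 92.

92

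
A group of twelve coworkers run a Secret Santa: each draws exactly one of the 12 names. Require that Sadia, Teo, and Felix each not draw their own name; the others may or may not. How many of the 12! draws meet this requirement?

Inclusion-exclusion on the 3 forbidden self-matches:
Σ_{j=0}^{3} (-1)^j C(3,j)(12-j)!
= C(3,0)·12! - C(3,1)·11! + C(3,2)·10! - C(3,3)·9!
= 479001600 - 119750400 + 10886400 - 362880
= 369774720

369774720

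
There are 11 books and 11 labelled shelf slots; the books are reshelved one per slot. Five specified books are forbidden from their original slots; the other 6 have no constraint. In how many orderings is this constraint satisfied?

25022880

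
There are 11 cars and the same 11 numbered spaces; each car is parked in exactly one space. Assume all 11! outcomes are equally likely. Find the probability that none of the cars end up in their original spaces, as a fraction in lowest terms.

Favorable outcomes: !11 = 14684570.
Total outcomes: 11! = 39916800.
Probability = 14684570/39916800 = 1468457/3991680.

1468457/3991680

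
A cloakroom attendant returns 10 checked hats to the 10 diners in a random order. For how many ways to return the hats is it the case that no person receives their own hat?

1334961

The subfactorial !10 = [10!/e] (nearest integer).
10! = 3628800, and 3628800/e ≈ 1334960.92, so !10 = 1334961.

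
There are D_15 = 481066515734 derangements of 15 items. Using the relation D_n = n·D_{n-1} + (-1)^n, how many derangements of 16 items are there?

7697064251745

D_16 = 16·481066515734 + 1 = 7697064251745.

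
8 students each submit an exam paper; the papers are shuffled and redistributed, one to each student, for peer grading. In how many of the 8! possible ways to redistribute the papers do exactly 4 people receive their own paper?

Choose which 4 of the 8 are fixed: C(8,4) = 70.
The other 4 form a derangement: !4 = 9.
Total: 70 × 9 = 630.

630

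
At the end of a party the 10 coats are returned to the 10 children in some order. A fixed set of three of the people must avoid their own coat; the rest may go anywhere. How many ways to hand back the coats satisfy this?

Let A_j be the event that the j-th constrained one is fixed. By inclusion-exclusion over the 3 events:
Σ_{j=0}^{3} (-1)^j C(3,j)(10-j)!
= C(3,0)·10! - C(3,1)·9! + C(3,2)·8! - C(3,3)·7!
= 3628800 - 1088640 + 120960 - 5040
= 2656080

2656080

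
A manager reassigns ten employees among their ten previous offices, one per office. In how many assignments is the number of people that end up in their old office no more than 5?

3626624

# with exactly i fixed is C(10,i)·!(10-i); sum over i=0..5:
  i=0: C(10,0)·!10 = 1·1334961 = 1334961
  i=1: C(10,1)·!9 = 10·133496 = 1334960
  i=2: C(10,2)·!8 = 45·14833 = 667485
  i=3: C(10,3)·!7 = 120·1854 = 222480
  i=4: C(10,4)·!6 = 210·265 = 55650
  i=5: C(10,5)·!5 = 252·44 = 11088
Total = 3626624.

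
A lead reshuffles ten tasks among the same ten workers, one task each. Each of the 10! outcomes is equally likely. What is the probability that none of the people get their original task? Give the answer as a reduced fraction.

16481/44800

Favorable outcomes: !10 = 1334961.
Total outcomes: 10! = 3628800.
Probability = 1334961/3628800 = 16481/44800.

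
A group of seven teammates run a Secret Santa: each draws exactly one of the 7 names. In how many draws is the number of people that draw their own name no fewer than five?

# with exactly i fixed is C(7,i)·!(7-i); sum over i=5..7:
  i=5: C(7,5)·!2 = 21·1 = 21
  i=6: C(7,6)·!1 = 7·0 = 0
  i=7: C(7,7)·!0 = 1·1 = 1
Total = 22.

22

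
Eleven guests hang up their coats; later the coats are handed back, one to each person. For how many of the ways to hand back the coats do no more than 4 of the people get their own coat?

Sum C(11,i)·!(11-i) for i = 0..4:
  i=0: C(11,0)·!11 = 1·14684570 = 14684570
  i=1: C(11,1)·!10 = 11·1334961 = 14684571
  i=2: C(11,2)·!9 = 55·133496 = 7342280
  i=3: C(11,3)·!8 = 165·14833 = 2447445
  i=4: C(11,4)·!7 = 330·1854 = 611820
Total = 39770686.

39770686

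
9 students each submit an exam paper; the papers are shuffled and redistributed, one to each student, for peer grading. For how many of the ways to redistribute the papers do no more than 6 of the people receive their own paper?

# with exactly i fixed is C(9,i)·!(9-i); sum over i=0..6:
  i=0: C(9,0)·!9 = 1·133496 = 133496
  i=1: C(9,1)·!8 = 9·14833 = 133497
  i=2: C(9,2)·!7 = 36·1854 = 66744
  i=3: C(9,3)·!6 = 84·265 = 22260
  i=4: C(9,4)·!5 = 126·44 = 5544
  i=5: C(9,5)·!4 = 126·9 = 1134
  i=6: C(9,6)·!3 = 84·2 = 168
Total = 362843.

362843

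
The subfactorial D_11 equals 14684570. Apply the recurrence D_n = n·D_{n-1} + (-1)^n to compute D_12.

176214841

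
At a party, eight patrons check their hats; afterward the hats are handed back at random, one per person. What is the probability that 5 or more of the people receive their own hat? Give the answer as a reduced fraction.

47/13440

Favorable outcomes: Σ_{i≥5} C(8,i)·!(8-i) = 56·2 + 28·1 + 8·0 + 1·1 = 141.
Total outcomes: 8! = 40320.
Probability = 141/40320 = 47/13440.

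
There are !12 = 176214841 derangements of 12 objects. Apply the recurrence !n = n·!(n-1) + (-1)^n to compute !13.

2290792932

!13 = 13·176214841 - 1 = 2290792932.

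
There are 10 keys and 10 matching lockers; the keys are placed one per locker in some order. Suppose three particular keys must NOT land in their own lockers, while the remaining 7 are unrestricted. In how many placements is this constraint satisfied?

2656080

Inclusion-exclusion on the 3 forbidden self-matches:
Σ_{j=0}^{3} (-1)^j C(3,j)(10-j)!
= C(3,0)·10! - C(3,1)·9! + C(3,2)·8! - C(3,3)·7!
= 3628800 - 1088640 + 120960 - 5040
= 2656080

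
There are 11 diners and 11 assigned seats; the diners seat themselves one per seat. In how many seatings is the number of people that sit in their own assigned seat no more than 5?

# with exactly i fixed is C(11,i)·!(11-i); sum over i=0..5:
  i=0: C(11,0)·!11 = 1·14684570 = 14684570
  i=1: C(11,1)·!10 = 11·1334961 = 14684571
  i=2: C(11,2)·!9 = 55·133496 = 7342280
  i=3: C(11,3)·!8 = 165·14833 = 2447445
  i=4: C(11,4)·!7 = 330·1854 = 611820
  i=5: C(11,5)·!6 = 462·265 = 122430
Total = 39893116.

39893116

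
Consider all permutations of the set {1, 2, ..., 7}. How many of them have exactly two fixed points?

Choose which 2 of the 7 are fixed: C(7,2) = 21.
The other 5 form a derangement: !5 = 44.
Total: 21 × 44 = 924.

924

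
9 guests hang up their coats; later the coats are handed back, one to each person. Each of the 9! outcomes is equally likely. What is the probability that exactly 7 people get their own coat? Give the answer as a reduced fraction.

Favorable outcomes: C(9,7)·!2 = 36·1 = 36.
Total outcomes: 9! = 362880.
Probability = 36/362880 = 1/10080.

1/10080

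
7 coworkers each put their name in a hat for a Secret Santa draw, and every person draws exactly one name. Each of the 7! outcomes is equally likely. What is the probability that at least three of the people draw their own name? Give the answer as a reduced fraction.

Favorable outcomes: Σ_{i≥3} C(7,i)·!(7-i) = 35·9 + 35·2 + 21·1 + 7·0 + 1·1 = 407.
Total outcomes: 7! = 5040.
Probability = 407/5040 = 407/5040.

407/5040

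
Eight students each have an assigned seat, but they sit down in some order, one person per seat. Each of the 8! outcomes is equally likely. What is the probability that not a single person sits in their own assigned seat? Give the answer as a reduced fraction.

2119/5760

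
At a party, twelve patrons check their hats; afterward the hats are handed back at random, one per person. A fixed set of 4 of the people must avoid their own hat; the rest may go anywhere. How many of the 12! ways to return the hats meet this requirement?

339696000

Let A_j be the event that the j-th constrained one is fixed. By inclusion-exclusion over the 4 events:
Σ_{j=0}^{4} (-1)^j C(4,j)(12-j)!
= C(4,0)·12! - C(4,1)·11! + C(4,2)·10! - C(4,3)·9! + C(4,4)·8!
= 479001600 - 159667200 + 21772800 - 1451520 + 40320
= 339696000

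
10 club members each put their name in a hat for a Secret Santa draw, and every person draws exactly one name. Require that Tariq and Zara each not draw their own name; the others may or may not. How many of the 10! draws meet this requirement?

Let A_j be the event that the j-th constrained one is fixed. By inclusion-exclusion over the 2 events:
Σ_{j=0}^{2} (-1)^j C(2,j)(10-j)!
= C(2,0)·10! - C(2,1)·9! + C(2,2)·8!
= 3628800 - 725760 + 40320
= 2943360

2943360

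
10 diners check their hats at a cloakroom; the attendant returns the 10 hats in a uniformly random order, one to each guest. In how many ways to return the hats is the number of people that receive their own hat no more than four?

3615536

# with exactly i fixed is C(10,i)·!(10-i); sum over i=0..4:
  i=0: C(10,0)·!10 = 1·1334961 = 1334961
  i=1: C(10,1)·!9 = 10·133496 = 1334960
  i=2: C(10,2)·!8 = 45·14833 = 667485
  i=3: C(10,3)·!7 = 120·1854 = 222480
  i=4: C(10,4)·!6 = 210·265 = 55650
Total = 3615536.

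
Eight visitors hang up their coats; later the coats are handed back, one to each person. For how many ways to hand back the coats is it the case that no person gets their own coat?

14833

Recurrence: !8 = 8·!7 + (-1)^8.
!8 = 8·1854 + 1 = 14833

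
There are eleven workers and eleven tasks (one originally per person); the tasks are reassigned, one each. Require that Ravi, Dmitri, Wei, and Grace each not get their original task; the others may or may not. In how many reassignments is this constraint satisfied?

27422640

Inclusion-exclusion on the 4 forbidden self-matches:
Σ_{j=0}^{4} (-1)^j C(4,j)(11-j)!
= C(4,0)·11! - C(4,1)·10! + C(4,2)·9! - C(4,3)·8! + C(4,4)·7!
= 39916800 - 14515200 + 2177280 - 161280 + 5040
= 27422640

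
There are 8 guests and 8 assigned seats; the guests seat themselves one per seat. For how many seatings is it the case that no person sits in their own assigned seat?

14833

!8 is the nearest integer to 8!/e.
8! = 40320, and 40320/e ≈ 14832.90, so !8 = 14833.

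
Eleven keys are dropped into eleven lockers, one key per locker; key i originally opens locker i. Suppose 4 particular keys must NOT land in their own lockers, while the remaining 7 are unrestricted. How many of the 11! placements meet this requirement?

Let A_j be the event that the j-th constrained one is fixed. By inclusion-exclusion over the 4 events:
Σ_{j=0}^{4} (-1)^j C(4,j)(11-j)!
= C(4,0)·11! - C(4,1)·10! + C(4,2)·9! - C(4,3)·8! + C(4,4)·7!
= 39916800 - 14515200 + 2177280 - 161280 + 5040
= 27422640

27422640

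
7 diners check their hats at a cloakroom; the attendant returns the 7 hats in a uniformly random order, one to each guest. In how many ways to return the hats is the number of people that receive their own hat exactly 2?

924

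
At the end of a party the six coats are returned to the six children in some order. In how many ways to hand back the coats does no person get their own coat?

265

Use !n = n·!(n-1) + (-1)^n.
!6 = 6·44 + 1 = 265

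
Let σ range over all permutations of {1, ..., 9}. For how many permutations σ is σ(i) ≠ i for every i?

133496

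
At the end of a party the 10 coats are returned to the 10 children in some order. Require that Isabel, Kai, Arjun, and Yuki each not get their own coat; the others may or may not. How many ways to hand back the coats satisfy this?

2399760

Inclusion-exclusion on the 4 forbidden self-matches:
Σ_{j=0}^{4} (-1)^j C(4,j)(10-j)!
= C(4,0)·10! - C(4,1)·9! + C(4,2)·8! - C(4,3)·7! + C(4,4)·6!
= 3628800 - 1451520 + 241920 - 20160 + 720
= 2399760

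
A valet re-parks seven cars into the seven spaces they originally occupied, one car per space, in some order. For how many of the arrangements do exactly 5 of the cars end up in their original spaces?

21

Pick the 5 fixed positions: C(7,5) = 21 ways.
The remaining 2 must be deranged: !2 = 1.
Total: 21 × 1 = 21.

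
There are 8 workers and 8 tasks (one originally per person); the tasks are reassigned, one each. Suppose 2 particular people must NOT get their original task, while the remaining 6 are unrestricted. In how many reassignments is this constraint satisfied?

Inclusion-exclusion on the 2 forbidden self-matches:
Σ_{j=0}^{2} (-1)^j C(2,j)(8-j)!
= C(2,0)·8! - C(2,1)·7! + C(2,2)·6!
= 40320 - 10080 + 720
= 30960

30960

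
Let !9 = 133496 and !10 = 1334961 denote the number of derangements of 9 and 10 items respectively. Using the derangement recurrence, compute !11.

14684570

!11 = (11-1)·(!10 + !9) = 10·(1334961 + 133496) = 10·1468457 = 14684570.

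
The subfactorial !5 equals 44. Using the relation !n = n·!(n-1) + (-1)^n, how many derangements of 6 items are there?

265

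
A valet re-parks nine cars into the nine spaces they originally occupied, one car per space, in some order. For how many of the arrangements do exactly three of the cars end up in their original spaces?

Choose which 3 of the 9 are fixed: C(9,3) = 84.
The other 6 form a derangement: !6 = 265.
Total: 84 × 265 = 22260.

22260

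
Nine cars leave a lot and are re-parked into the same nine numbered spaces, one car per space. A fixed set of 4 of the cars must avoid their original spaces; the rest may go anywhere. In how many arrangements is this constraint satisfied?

Let A_j be the event that the j-th constrained one is fixed. By inclusion-exclusion over the 4 events:
Σ_{j=0}^{4} (-1)^j C(4,j)(9-j)!
= C(4,0)·9! - C(4,1)·8! + C(4,2)·7! - C(4,3)·6! + C(4,4)·5!
= 362880 - 161280 + 30240 - 2880 + 120
= 229080

229080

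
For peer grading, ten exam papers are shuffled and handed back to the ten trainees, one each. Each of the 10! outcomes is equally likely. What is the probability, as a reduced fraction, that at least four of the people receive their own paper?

Favorable outcomes: Σ_{i≥4} C(10,i)·!(10-i) = 210·265 + 252·44 + 210·9 + 120·2 + 45·1 + 10·0 + 1·1 = 68914.
Total outcomes: 10! = 3628800.
Probability = 68914/3628800 = 34457/1814400.

34457/1814400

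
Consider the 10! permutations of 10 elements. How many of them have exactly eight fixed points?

45

Choose which 8 of the 10 are fixed: C(10,8) = 45.
The remaining 2 must be deranged: !2 = 1.
Total: 45 × 1 = 45.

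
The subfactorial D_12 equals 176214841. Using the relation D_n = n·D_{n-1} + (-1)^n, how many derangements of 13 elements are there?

D_13 = 13·176214841 - 1 = 2290792932.

2290792932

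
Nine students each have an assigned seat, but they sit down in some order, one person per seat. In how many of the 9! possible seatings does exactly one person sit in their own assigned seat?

Pick the single fixed position: C(9,1) = 9 ways.
The remaining 8 must be deranged: !8 = 14833.
Total: 9 × 14833 = 133497.

133497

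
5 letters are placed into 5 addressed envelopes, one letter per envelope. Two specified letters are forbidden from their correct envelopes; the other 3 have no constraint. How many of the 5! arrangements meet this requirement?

78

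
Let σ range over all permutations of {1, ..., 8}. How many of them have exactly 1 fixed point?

14832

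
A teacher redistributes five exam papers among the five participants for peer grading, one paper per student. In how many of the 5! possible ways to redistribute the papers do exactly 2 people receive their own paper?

Pick the 2 fixed positions: C(5,2) = 10 ways.
The other 3 form a derangement: !3 = 2.
Total: 10 × 2 = 20.

20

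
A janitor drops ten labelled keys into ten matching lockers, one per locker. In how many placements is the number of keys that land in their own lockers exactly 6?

1890

Choose which 6 of the 10 are fixed: C(10,6) = 210.
The remaining 4 must be deranged: !4 = 9.
Total: 210 × 9 = 1890.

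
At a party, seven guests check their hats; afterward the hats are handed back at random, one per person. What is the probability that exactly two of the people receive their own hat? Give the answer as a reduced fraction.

Favorable outcomes: C(7,2)·!5 = 21·44 = 924.
Total outcomes: 7! = 5040.
Probability = 924/5040 = 11/60.

11/60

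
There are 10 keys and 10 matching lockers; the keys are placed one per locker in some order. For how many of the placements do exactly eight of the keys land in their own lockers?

45

Choose which 8 of the 10 are fixed: C(10,8) = 45.
The remaining 2 must be deranged: !2 = 1.
Total: 45 × 1 = 45.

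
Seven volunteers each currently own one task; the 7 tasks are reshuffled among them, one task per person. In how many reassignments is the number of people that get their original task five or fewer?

5039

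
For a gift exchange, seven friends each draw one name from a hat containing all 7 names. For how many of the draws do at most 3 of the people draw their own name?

4948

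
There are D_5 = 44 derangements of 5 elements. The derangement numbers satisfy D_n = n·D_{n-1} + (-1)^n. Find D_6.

D_6 = 6·44 + 1 = 265.

265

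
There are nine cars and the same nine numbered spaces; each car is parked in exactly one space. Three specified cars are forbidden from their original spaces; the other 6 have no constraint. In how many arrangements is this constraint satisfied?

256320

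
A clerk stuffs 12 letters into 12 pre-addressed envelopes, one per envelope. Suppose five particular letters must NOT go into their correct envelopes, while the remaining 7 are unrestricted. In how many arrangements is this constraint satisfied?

312273360

Let A_j be the event that the j-th constrained one is fixed. By inclusion-exclusion over the 5 events:
Σ_{j=0}^{5} (-1)^j C(5,j)(12-j)!
= C(5,0)·12! - C(5,1)·11! + C(5,2)·10! - C(5,3)·9! + C(5,4)·8! - C(5,5)·7!
= 479001600 - 199584000 + 36288000 - 3628800 + 201600 - 5040
= 312273360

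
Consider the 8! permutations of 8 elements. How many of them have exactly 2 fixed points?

Pick the 2 fixed positions: C(8,2) = 28 ways.
The remaining 6 must be deranged: !6 = 265.
Total: 28 × 265 = 7420.

7420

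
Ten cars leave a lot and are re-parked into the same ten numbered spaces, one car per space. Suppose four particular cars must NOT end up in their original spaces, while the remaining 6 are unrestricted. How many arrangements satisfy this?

Inclusion-exclusion on the 4 forbidden self-matches:
Σ_{j=0}^{4} (-1)^j C(4,j)(10-j)!
= C(4,0)·10! - C(4,1)·9! + C(4,2)·8! - C(4,3)·7! + C(4,4)·6!
= 3628800 - 1451520 + 241920 - 20160 + 720
= 2399760

2399760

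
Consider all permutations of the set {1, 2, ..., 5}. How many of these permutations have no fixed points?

!5 = 5! · Σ_{k=0}^{5} (-1)^k/k!
= 5! - 5!/1! + 5!/2! - 5!/3! + 5!/4! - 5!/5!
= 120 - 120 + 60 - 20 + 5 - 1
= 44

44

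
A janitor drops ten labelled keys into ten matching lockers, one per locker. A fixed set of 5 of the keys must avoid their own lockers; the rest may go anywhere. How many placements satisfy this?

2170680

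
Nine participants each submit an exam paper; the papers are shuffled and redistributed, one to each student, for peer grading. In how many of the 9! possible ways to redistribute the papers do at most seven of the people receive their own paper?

# with exactly i fixed is C(9,i)·!(9-i); sum over i=0..7:
  i=0: C(9,0)·!9 = 1·133496 = 133496
  i=1: C(9,1)·!8 = 9·14833 = 133497
  i=2: C(9,2)·!7 = 36·1854 = 66744
  i=3: C(9,3)·!6 = 84·265 = 22260
  i=4: C(9,4)·!5 = 126·44 = 5544
  i=5: C(9,5)·!4 = 126·9 = 1134
  i=6: C(9,6)·!3 = 84·2 = 168
  i=7: C(9,7)·!2 = 36·1 = 36
Total = 362879.

362879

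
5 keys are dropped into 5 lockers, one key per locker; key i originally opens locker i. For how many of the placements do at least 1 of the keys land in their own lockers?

Sum C(5,i)·!(5-i) for i = 1..5:
  i=1: C(5,1)·!4 = 5·9 = 45
  i=2: C(5,2)·!3 = 10·2 = 20
  i=3: C(5,3)·!2 = 10·1 = 10
  i=4: C(5,4)·!1 = 5·0 = 0
  i=5: C(5,5)·!0 = 1·1 = 1
Total = 76.

76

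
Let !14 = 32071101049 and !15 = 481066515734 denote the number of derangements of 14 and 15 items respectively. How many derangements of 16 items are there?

7697064251745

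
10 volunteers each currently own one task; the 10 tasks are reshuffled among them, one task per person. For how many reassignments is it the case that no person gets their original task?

1334961

!10 is the nearest integer to 10!/e.
10! = 3628800, and 3628800/e ≈ 1334960.92, so !10 = 1334961.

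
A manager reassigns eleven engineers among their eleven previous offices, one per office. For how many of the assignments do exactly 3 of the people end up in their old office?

Choose which 3 of the 11 are fixed: C(11,3) = 165.
The other 8 form a derangement: !8 = 14833.
Total: 165 × 14833 = 2447445.

2447445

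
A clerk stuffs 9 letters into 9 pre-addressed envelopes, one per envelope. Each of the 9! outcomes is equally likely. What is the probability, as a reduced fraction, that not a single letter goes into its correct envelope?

Favorable outcomes: !9 = 133496.
Total outcomes: 9! = 362880.
Probability = 133496/362880 = 16687/45360.

16687/45360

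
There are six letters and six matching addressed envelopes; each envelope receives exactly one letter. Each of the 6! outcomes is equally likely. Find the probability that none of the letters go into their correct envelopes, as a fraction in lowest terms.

Favorable outcomes: !6 = 265.
Total outcomes: 6! = 720.
Probability = 265/720 = 53/144.

53/144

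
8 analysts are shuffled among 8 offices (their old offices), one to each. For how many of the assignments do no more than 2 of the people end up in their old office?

Sum C(8,i)·!(8-i) for i = 0..2:
  i=0: C(8,0)·!8 = 1·14833 = 14833
  i=1: C(8,1)·!7 = 8·1854 = 14832
  i=2: C(8,2)·!6 = 28·265 = 7420
Total = 37085.

37085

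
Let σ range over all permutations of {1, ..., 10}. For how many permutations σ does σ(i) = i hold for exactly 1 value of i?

Pick the single fixed position: C(10,1) = 10 ways.
The remaining 9 must be deranged: !9 = 133496.
Total: 10 × 133496 = 1334960.

1334960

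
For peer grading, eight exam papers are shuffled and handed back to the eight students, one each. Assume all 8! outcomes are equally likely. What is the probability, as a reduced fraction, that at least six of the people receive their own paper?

29/40320

Favorable outcomes: Σ_{i≥6} C(8,i)·!(8-i) = 28·1 + 8·0 + 1·1 = 29.
Total outcomes: 8! = 40320.
Probability = 29/40320 = 29/40320.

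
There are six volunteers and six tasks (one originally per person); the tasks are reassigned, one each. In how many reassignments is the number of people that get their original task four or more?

Sum C(6,i)·!(6-i) for i = 4..6:
  i=4: C(6,4)·!2 = 15·1 = 15
  i=5: C(6,5)·!1 = 6·0 = 0
  i=6: C(6,6)·!0 = 1·1 = 1
Total = 16.

16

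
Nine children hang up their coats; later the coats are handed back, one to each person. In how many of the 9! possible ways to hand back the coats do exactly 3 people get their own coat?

22260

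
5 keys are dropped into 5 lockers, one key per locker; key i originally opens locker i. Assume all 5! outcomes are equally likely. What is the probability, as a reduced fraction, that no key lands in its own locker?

11/30

Favorable outcomes: !5 = 44.
Total outcomes: 5! = 120.
Probability = 44/120 = 11/30.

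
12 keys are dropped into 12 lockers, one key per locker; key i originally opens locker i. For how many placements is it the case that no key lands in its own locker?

176214841

The number of derangements of 12 is !12 = Σ_{k=0}^{12} (-1)^k·12!/k!
= 12! - 12!/1! + 12!/2! - 12!/3! + 12!/4! - 12!/5! + 12!/6! - 12!/7! + 12!/8! - 12!/9! + 12!/10! - 12!/11! + 12!/12!
= 479001600 - 479001600 + 239500800 - 79833600 + 19958400 - 3991680 + 665280 - 95040 + 11880 - 1320 + 132 - 12 + 1
= 176214841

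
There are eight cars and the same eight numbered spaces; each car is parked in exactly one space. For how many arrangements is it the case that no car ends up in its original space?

!8 is the nearest integer to 8!/e.
8! = 40320, and 40320/e ≈ 14832.90, so !8 = 14833.

14833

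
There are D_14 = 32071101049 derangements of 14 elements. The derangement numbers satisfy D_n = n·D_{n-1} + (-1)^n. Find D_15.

D_15 = 15·32071101049 - 1 = 481066515734.

481066515734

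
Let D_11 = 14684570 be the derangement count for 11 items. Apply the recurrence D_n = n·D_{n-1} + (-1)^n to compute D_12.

176214841

D_12 = 12·14684570 + 1 = 176214841.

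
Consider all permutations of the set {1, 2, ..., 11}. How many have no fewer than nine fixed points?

56

Sum C(11,i)·!(11-i) for i = 9..11:
  i=9: C(11,9)·!2 = 55·1 = 55
  i=10: C(11,10)·!1 = 11·0 = 0
  i=11: C(11,11)·!0 = 1·1 = 1
Total = 56.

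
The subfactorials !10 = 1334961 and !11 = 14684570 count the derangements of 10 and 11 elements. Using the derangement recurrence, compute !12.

176214841

!12 = (12-1)·(!11 + !10) = 11·(14684570 + 1334961) = 11·16019531 = 176214841.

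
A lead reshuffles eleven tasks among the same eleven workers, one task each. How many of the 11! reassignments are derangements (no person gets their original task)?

14684570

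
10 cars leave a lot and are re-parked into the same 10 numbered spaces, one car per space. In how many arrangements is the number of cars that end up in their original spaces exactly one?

1334960

Choose which one of the 10 is fixed: C(10,1) = 10.
The other 9 form a derangement: !9 = 133496.
Total: 10 × 133496 = 1334960.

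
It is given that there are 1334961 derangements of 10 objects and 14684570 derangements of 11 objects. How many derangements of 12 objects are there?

176214841

!12 = (12-1)·(!11 + !10) = 11·(14684570 + 1334961) = 11·16019531 = 176214841.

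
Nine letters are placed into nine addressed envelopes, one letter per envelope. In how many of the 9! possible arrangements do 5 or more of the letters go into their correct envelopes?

# with exactly i fixed is C(9,i)·!(9-i); sum over i=5..9:
  i=5: C(9,5)·!4 = 126·9 = 1134
  i=6: C(9,6)·!3 = 84·2 = 168
  i=7: C(9,7)·!2 = 36·1 = 36
  i=8: C(9,8)·!1 = 9·0 = 0
  i=9: C(9,9)·!0 = 1·1 = 1
Total = 1339.

1339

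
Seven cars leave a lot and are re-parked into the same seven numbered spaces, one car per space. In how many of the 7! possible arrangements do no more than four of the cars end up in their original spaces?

5018

# with exactly i fixed is C(7,i)·!(7-i); sum over i=0..4:
  i=0: C(7,0)·!7 = 1·1854 = 1854
  i=1: C(7,1)·!6 = 7·265 = 1855
  i=2: C(7,2)·!5 = 21·44 = 924
  i=3: C(7,3)·!4 = 35·9 = 315
  i=4: C(7,4)·!3 = 35·2 = 70
Total = 5018.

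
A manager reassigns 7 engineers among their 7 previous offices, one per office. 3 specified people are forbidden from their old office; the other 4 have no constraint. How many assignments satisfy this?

Inclusion-exclusion on the 3 forbidden self-matches:
Σ_{j=0}^{3} (-1)^j C(3,j)(7-j)!
= C(3,0)·7! - C(3,1)·6! + C(3,2)·5! - C(3,3)·4!
= 5040 - 2160 + 360 - 24
= 3216

3216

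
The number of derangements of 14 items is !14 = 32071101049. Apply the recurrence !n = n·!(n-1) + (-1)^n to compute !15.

481066515734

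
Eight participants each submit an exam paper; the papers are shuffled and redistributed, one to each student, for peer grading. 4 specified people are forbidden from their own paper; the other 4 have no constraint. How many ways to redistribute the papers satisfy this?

24024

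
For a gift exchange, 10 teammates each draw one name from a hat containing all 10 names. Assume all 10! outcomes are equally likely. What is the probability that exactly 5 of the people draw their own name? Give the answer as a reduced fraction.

Favorable outcomes: C(10,5)·!5 = 252·44 = 11088.
Total outcomes: 10! = 3628800.
Probability = 11088/3628800 = 11/3600.

11/3600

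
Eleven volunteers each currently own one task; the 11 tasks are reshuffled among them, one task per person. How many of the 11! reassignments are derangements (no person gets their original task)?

14684570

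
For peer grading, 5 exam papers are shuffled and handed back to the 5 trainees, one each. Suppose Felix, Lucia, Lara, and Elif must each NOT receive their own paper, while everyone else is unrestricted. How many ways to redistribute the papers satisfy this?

53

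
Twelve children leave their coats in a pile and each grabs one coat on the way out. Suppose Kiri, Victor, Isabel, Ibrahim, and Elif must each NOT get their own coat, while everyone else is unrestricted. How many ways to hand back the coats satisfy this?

312273360

Inclusion-exclusion on the 5 forbidden self-matches:
Σ_{j=0}^{5} (-1)^j C(5,j)(12-j)!
= C(5,0)·12! - C(5,1)·11! + C(5,2)·10! - C(5,3)·9! + C(5,4)·8! - C(5,5)·7!
= 479001600 - 199584000 + 36288000 - 3628800 + 201600 - 5040
= 312273360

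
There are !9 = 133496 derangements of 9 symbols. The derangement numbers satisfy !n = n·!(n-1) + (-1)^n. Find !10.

!10 = 10·133496 + 1 = 1334961.

1334961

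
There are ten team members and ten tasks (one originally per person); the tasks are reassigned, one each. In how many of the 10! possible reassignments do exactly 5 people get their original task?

Pick the 5 fixed positions: C(10,5) = 252 ways.
The remaining 5 must be deranged: !5 = 44.
Total: 252 × 44 = 11088.

11088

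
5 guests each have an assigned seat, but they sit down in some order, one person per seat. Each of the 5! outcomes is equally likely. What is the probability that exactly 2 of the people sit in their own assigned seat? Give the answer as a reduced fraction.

Favorable outcomes: C(5,2)·!3 = 10·2 = 20.
Total outcomes: 5! = 120.
Probability = 20/120 = 1/6.

1/6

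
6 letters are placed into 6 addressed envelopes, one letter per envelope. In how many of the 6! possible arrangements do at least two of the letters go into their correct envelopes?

Sum C(6,i)·!(6-i) for i = 2..6:
  i=2: C(6,2)·!4 = 15·9 = 135
  i=3: C(6,3)·!3 = 20·2 = 40
  i=4: C(6,4)·!2 = 15·1 = 15
  i=5: C(6,5)·!1 = 6·0 = 0
  i=6: C(6,6)·!0 = 1·1 = 1
Total = 191.

191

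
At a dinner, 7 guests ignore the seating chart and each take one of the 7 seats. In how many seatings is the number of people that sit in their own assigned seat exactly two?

924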